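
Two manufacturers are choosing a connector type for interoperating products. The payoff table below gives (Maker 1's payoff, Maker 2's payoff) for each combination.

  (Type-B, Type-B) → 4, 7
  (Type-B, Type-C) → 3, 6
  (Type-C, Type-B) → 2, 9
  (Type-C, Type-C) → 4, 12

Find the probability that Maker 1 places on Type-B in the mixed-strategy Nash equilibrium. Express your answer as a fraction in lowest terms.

3/4

Maker 1's mix p on Type-B must make Maker 2 indifferent between Type-B and Type-C.
Maker 2's payoff from Type-B: 7p + 9(1−p). From Type-C: 6p + 12(1−p).
Set equal: 1p = 3(1−p) → p = 3/4.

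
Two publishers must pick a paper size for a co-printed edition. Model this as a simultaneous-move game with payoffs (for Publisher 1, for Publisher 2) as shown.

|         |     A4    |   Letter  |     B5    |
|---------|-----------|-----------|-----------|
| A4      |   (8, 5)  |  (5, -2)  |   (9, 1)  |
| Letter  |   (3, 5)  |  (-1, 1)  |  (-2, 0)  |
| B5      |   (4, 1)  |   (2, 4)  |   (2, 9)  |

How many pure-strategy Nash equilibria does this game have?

1

Both A4: Publisher 1 gets 8 (best alternative 4); Publisher 2 gets 5 (best alternative 1). Neither deviates — NE.
Both Letter is not a NE: Publisher 1 would switch to A4 (5 > -1).
No other cell survives both best-response checks, so there is 1 pure NE.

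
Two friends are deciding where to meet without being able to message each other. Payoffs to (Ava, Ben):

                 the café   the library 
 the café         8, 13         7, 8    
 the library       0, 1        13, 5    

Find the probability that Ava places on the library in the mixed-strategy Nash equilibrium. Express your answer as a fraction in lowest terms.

Ava's mix p on the café must make Ben indifferent between the café and the library.
Ben's payoff from the café: 13p + 1(1−p). From the library: 8p + 5(1−p).
Set equal: 5p = 4(1−p) → p = 4/9.
Probability on the library is 1 − 4/9 = 5/9.

5/9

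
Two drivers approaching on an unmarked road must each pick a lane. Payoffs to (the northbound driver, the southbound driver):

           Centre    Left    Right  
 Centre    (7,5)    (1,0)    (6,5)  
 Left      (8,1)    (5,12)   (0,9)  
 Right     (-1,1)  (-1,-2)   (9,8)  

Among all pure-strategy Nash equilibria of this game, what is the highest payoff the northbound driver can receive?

9

Both Left is a pure NE (the northbound driver: 5 ≥ 1; the southbound driver: 12 ≥ 9). The northbound driver gets 5.
Both Right is a pure NE (the northbound driver: 9 ≥ 6; the southbound driver: 8 ≥ 1). The northbound driver gets 9.
Every other cell has a profitable deviation for at least one player. Highest of {5, 9} is 9.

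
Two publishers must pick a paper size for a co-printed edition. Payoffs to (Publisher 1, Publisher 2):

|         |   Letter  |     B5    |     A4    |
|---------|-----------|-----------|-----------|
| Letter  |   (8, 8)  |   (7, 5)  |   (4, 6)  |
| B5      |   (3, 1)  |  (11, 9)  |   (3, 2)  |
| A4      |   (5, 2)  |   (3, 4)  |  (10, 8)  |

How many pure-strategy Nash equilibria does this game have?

Both Letter: Publisher 1 gets 8 (best alternative 5); Publisher 2 gets 8 (best alternative 6). Neither deviates — NE.
Both B5: Publisher 1 gets 11 (best alternative 7); Publisher 2 gets 9 (best alternative 2). Neither deviates — NE.
Both A4: Publisher 1 gets 10 (best alternative 4); Publisher 2 gets 8 (best alternative 4). Neither deviates — NE.
(B5, A4) is not a NE: Publisher 1 would switch to A4 (10 > 3).
No other cell survives both best-response checks, so there are 3 pure NE.

3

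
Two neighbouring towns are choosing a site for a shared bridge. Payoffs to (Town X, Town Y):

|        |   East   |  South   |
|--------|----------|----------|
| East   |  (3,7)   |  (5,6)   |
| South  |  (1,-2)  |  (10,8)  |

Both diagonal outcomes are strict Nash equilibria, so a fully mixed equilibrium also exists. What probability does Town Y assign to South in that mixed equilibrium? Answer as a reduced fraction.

Town Y's mix q on East must make Town X indifferent between East and South.
Town X's payoff from East: 3q + 5(1−q). From South: 1q + 10(1−q).
Set equal: 2q = 5(1−q) → q = 5/7.
Probability on South is 1 − 5/7 = 2/7.

2/7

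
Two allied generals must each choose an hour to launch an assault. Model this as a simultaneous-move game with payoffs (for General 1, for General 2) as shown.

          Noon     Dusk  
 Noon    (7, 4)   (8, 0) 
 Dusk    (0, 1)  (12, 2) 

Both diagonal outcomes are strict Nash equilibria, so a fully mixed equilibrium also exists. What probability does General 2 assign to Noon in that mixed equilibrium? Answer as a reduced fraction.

General 2's mix q on Noon must make General 1 indifferent between Noon and Dusk.
General 1's payoff from Noon: 7q + 8(1−q). From Dusk: 0q + 12(1−q).
Set equal: 7q = 4(1−q) → q = 4/11.

4/11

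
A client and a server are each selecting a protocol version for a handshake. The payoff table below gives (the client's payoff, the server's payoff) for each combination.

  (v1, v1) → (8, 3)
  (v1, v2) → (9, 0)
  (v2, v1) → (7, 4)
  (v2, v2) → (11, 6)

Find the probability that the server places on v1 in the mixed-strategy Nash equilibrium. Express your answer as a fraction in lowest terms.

2/3

The server's mix q on v1 must make the client indifferent between v1 and v2.
The client's payoff from v1: 8q + 9(1−q). From v2: 7q + 11(1−q).
Set equal: 1q = 2(1−q) → q = 2/3.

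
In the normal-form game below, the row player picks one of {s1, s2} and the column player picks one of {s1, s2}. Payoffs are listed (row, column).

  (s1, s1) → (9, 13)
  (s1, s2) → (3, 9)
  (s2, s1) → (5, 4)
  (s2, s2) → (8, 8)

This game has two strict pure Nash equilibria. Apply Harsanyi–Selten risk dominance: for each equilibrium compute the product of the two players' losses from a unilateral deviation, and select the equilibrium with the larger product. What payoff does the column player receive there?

At both s1: the row player loses 9 − 5 = 4 by deviating; the column player loses 13 − 9 = 4. Product = 4·4 = 16.
At both s2: the row player loses 8 − 3 = 5 by deviating; the column player loses 8 − 4 = 4. Product = 5·4 = 20.
20 > 16, so both s2 is risk-dominant. The column player's payoff there is 8.

8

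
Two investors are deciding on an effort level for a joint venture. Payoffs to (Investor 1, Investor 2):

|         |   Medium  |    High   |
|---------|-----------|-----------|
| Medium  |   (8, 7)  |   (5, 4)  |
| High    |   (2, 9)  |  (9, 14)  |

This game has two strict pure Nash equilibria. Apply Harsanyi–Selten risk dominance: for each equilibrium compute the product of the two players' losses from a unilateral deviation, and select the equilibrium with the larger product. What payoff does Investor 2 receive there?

14

At both Medium: Investor 1 loses 8 − 2 = 6 by deviating; Investor 2 loses 7 − 4 = 3. Product = 6·3 = 18.
At both High: Investor 1 loses 9 − 5 = 4 by deviating; Investor 2 loses 14 − 9 = 5. Product = 4·5 = 20.
20 > 18, so both High is risk-dominant. Investor 2's payoff there is 14.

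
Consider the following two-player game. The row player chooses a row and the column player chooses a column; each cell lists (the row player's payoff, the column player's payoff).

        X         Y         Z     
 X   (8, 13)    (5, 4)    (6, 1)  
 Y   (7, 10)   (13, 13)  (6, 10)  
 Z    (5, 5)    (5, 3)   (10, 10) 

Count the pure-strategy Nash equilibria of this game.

3

Both X: the row player gets 8 (best alternative 7); the column player gets 13 (best alternative 4). Neither deviates — NE.
Both Y: the row player gets 13 (best alternative 5); the column player gets 13 (best alternative 10). Neither deviates — NE.
Both Z: the row player gets 10 (best alternative 6); the column player gets 10 (best alternative 5). Neither deviates — NE.
(Z, X) is not a NE: the row player would switch to X (8 > 5).
No other cell survives both best-response checks, so there are 3 pure NE.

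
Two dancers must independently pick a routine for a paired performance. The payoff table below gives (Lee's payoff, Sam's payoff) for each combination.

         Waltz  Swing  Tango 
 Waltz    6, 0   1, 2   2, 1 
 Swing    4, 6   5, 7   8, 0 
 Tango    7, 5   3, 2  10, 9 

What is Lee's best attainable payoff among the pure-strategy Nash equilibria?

10

Both Swing is a pure NE (Lee: 5 ≥ 3; Sam: 7 ≥ 6). Lee gets 5.
Both Tango is a pure NE (Lee: 10 ≥ 8; Sam: 9 ≥ 5). Lee gets 10.
Every other cell has a profitable deviation for at least one player. Highest of {5, 10} is 10.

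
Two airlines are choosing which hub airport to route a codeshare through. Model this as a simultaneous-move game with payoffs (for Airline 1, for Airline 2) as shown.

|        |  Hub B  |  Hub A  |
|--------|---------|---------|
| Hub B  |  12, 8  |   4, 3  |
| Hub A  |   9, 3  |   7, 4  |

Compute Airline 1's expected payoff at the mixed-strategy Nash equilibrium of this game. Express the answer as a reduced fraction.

Airline 2 mixes with probability q on Hub B, chosen so Airline 1 is indifferent: 12q + 4(1−q) = 9q + 7(1−q) gives q = 1/2.
Airline 1's expected payoff (from either row, since indifferent) is 12·1/2 + 4·1/2 = 8.

8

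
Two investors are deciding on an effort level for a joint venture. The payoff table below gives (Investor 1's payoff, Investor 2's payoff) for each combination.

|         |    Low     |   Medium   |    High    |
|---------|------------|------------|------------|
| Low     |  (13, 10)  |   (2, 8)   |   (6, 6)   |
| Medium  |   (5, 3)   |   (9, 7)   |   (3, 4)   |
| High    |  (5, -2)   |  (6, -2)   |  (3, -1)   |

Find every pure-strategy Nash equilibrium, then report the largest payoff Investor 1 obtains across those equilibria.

Both Low is a pure NE (Investor 1: 13 ≥ 5; Investor 2: 10 ≥ 8). Investor 1 gets 13.
Both Medium is a pure NE (Investor 1: 9 ≥ 6; Investor 2: 7 ≥ 4). Investor 1 gets 9.
Every other cell has a profitable deviation for at least one player. Highest of {13, 9} is 13.

13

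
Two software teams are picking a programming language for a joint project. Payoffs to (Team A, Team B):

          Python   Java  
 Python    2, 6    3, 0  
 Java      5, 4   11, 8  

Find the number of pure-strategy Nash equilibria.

1

Both Java: Team A gets 11 (best alternative 3); Team B gets 8 (best alternative 4). Neither deviates — NE.
Both Python is not a NE: Team A would switch to Java (5 > 2).
No other cell survives both best-response checks, so there is 1 pure NE.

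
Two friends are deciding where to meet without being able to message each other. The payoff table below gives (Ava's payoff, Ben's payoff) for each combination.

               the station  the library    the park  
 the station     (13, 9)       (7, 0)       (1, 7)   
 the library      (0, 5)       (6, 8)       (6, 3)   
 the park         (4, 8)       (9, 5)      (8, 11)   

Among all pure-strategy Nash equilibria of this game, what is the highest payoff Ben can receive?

Both the station is a pure NE (Ava: 13 ≥ 4; Ben: 9 ≥ 7). Ben gets 9.
Both the park is a pure NE (Ava: 8 ≥ 6; Ben: 11 ≥ 8). Ben gets 11.
Every other cell has a profitable deviation for at least one player. Highest of {9, 11} is 11.

11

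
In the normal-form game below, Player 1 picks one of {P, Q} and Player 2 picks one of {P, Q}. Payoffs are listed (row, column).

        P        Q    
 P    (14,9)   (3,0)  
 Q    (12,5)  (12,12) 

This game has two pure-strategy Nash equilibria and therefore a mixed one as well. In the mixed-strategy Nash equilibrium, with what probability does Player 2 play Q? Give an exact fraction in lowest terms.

Player 2's mix q on P must make Player 1 indifferent between P and Q.
Player 1's payoff from P: 14q + 3(1−q). From Q: 12q + 12(1−q).
Set equal: 2q = 9(1−q) → q = 9/11.
Probability on Q is 1 − 9/11 = 2/11.

2/11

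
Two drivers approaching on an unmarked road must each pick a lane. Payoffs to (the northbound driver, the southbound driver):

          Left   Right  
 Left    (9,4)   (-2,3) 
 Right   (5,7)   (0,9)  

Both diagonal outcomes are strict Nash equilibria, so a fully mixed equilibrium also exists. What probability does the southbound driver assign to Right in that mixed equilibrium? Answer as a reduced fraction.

2/3

The southbound driver's mix q on Left must make the northbound driver indifferent between Left and Right.
The northbound driver's payoff from Left: 9q + (-2)(1−q). From Right: 5q + 0(1−q).
Set equal: 4q = 2(1−q) → q = 2/6 = 1/3.
Probability on Right is 1 − 1/3 = 2/3.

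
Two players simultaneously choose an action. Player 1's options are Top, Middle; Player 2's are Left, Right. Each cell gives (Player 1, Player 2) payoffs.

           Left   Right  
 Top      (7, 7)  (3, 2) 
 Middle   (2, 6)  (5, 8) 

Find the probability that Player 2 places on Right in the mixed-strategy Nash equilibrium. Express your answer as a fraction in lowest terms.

5/7

Player 2's mix q on Left must make Player 1 indifferent between Top and Middle.
Player 1's payoff from Top: 7q + 3(1−q). From Middle: 2q + 5(1−q).
Set equal: 5q = 2(1−q) → q = 2/7.
Probability on Right is 1 − 2/7 = 5/7.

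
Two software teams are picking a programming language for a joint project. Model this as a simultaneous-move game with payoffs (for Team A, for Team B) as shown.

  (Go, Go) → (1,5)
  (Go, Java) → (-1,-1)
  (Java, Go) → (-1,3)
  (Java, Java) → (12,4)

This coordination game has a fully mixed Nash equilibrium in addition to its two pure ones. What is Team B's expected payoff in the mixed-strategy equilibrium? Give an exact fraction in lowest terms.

23/7

Team A mixes with probability p on Go, chosen so Team B is indifferent: 5p + 3(1−p) = (-1)p + 4(1−p) gives p = 1/7.
Team B's expected payoff is 5·1/7 + 3·6/7 = 23/7.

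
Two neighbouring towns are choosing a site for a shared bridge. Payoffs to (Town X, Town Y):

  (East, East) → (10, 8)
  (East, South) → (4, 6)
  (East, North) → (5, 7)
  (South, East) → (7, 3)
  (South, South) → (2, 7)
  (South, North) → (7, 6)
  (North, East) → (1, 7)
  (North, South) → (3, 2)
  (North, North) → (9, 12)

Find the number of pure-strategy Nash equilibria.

Both East: Town X gets 10 (best alternative 7); Town Y gets 8 (best alternative 7). Neither deviates — NE.
Both North: Town X gets 9 (best alternative 7); Town Y gets 12 (best alternative 7). Neither deviates — NE.
Both South is not a NE: Town X would switch to East (4 > 2).
No other cell survives both best-response checks, so there are 2 pure NE.

2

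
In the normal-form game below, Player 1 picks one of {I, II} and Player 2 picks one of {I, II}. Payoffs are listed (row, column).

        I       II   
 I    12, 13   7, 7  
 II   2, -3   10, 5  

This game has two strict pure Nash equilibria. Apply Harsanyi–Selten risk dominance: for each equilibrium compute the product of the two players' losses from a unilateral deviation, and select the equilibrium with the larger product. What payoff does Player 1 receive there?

12

At both I: Player 1 loses 12 − 2 = 10 by deviating; Player 2 loses 13 − 7 = 6. Product = 10·6 = 60.
At both II: Player 1 loses 10 − 7 = 3 by deviating; Player 2 loses 5 − (-3) = 8. Product = 3·8 = 24.
60 > 24, so both I is risk-dominant. Player 1's payoff there is 12.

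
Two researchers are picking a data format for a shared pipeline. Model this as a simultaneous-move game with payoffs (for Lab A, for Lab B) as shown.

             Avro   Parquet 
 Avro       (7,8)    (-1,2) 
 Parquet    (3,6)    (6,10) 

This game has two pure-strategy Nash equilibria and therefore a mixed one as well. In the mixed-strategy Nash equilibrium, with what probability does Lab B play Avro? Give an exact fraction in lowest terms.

7/11

Lab B's mix q on Avro must make Lab A indifferent between Avro and Parquet.
Lab A's payoff from Avro: 7q + (-1)(1−q). From Parquet: 3q + 6(1−q).
Set equal: 4q = 7(1−q) → q = 7/11.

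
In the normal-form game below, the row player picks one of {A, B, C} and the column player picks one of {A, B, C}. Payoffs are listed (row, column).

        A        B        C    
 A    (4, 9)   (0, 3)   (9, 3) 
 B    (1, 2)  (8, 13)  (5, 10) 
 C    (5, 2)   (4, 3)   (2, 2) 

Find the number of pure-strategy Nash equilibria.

Both B: the row player gets 8 (best alternative 4); the column player gets 13 (best alternative 10). Neither deviates — NE.
Both C is not a NE: the row player would switch to A (9 > 2).
No other cell survives both best-response checks, so there is 1 pure NE.

1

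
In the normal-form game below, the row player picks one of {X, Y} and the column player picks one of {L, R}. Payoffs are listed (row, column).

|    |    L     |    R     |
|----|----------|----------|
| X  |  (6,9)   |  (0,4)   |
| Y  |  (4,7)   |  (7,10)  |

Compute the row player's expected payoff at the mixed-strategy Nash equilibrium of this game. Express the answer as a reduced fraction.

14/3

The column player mixes with probability q on L, chosen so the row player is indifferent: 6q + 0(1−q) = 4q + 7(1−q) gives q = 7/9.
The row player's expected payoff (from either row, since indifferent) is 6·7/9 + 0·2/9 = 14/3.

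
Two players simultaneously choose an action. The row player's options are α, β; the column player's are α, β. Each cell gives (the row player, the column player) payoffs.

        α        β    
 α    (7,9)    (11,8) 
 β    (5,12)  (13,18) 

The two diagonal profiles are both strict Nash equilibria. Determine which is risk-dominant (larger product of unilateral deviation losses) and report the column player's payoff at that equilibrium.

At both α: the row player loses 7 − 5 = 2 by deviating; the column player loses 9 − 8 = 1. Product = 2·1 = 2.
At both β: the row player loses 13 − 11 = 2 by deviating; the column player loses 18 − 12 = 6. Product = 2·6 = 12.
12 > 2, so both β is risk-dominant. The column player's payoff there is 18.

18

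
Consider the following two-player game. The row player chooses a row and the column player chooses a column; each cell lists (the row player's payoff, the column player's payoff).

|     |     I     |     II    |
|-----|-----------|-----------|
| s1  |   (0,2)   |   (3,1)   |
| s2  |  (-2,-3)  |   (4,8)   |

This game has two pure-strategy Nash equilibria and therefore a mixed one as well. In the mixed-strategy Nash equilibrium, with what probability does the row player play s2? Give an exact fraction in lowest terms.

1/12

The row player's mix p on s1 must make the column player indifferent between I and II.
The column player's payoff from I: 2p + (-3)(1−p). From II: 1p + 8(1−p).
Set equal: 1p = 11(1−p) → p = 11/12.
Probability on s2 is 1 − 11/12 = 1/12.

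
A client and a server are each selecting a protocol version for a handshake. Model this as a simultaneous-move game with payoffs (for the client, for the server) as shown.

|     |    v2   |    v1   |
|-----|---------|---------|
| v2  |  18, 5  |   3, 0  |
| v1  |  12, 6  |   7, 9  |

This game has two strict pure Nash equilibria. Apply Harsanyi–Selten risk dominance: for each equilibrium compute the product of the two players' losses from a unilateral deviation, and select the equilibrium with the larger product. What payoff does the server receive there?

At both v2: the client loses 18 − 12 = 6 by deviating; the server loses 5 − 0 = 5. Product = 6·5 = 30.
At both v1: the client loses 7 − 3 = 4 by deviating; the server loses 9 − 6 = 3. Product = 4·3 = 12.
30 > 12, so both v2 is risk-dominant. The server's payoff there is 5.

5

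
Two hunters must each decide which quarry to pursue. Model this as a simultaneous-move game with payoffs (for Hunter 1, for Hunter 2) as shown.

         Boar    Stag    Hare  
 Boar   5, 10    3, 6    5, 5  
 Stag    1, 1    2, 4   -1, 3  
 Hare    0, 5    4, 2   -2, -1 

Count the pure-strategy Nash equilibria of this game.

Both Boar: Hunter 1 gets 5 (best alternative 1); Hunter 2 gets 10 (best alternative 6). Neither deviates — NE.
Both Stag is not a NE: Hunter 1 would switch to Hare (4 > 2).
No other cell survives both best-response checks, so there is 1 pure NE.

1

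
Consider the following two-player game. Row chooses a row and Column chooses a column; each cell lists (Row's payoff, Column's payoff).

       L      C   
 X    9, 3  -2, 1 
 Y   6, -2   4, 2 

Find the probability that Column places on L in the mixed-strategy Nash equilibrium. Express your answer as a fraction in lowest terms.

Column's mix q on L must make Row indifferent between X and Y.
Row's payoff from X: 9q + (-2)(1−q). From Y: 6q + 4(1−q).
Set equal: 3q = 6(1−q) → q = 6/9 = 2/3.

2/3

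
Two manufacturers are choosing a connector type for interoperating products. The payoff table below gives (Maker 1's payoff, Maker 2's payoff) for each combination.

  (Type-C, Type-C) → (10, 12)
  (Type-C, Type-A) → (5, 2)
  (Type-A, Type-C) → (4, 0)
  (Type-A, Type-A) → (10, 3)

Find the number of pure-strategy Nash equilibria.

Both Type-C: Maker 1 gets 10 (best alternative 4); Maker 2 gets 12 (best alternative 2). Neither deviates — NE.
Both Type-A: Maker 1 gets 10 (best alternative 5); Maker 2 gets 3 (best alternative 0). Neither deviates — NE.
(Type-C, Type-A) is not a NE: Maker 1 would switch to Type-A (10 > 5).
No other cell survives both best-response checks, so there are 2 pure NE.

2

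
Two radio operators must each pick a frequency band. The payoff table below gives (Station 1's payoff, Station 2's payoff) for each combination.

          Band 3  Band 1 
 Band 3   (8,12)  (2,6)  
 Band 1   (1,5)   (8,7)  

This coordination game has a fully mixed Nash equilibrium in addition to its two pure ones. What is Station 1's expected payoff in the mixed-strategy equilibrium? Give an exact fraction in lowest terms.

Station 2 mixes with probability q on Band 3, chosen so Station 1 is indifferent: 8q + 2(1−q) = 1q + 8(1−q) gives q = 6/13.
Station 1's expected payoff (from either row, since indifferent) is 8·6/13 + 2·7/13 = 62/13.

62/13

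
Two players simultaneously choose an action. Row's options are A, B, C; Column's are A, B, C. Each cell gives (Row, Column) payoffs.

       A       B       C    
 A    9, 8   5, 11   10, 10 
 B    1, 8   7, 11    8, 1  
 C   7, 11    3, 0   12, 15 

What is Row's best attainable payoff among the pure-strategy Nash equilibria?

Both B is a pure NE (Row: 7 ≥ 5; Column: 11 ≥ 8). Row gets 7.
Both C is a pure NE (Row: 12 ≥ 10; Column: 15 ≥ 11). Row gets 12.
Every other cell has a profitable deviation for at least one player. Highest of {7, 12} is 12.

12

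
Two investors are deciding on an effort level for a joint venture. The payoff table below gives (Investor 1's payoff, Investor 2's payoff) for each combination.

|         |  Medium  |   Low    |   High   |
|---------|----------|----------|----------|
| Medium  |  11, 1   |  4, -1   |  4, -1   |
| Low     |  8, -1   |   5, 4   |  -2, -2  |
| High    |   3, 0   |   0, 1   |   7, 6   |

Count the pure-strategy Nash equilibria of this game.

Both Medium: Investor 1 gets 11 (best alternative 8); Investor 2 gets 1 (best alternative -1). Neither deviates — NE.
Both Low: Investor 1 gets 5 (best alternative 4); Investor 2 gets 4 (best alternative -1). Neither deviates — NE.
Both High: Investor 1 gets 7 (best alternative 4); Investor 2 gets 6 (best alternative 1). Neither deviates — NE.
(Low, Medium) is not a NE: Investor 1 would switch to Medium (11 > 8).
No other cell survives both best-response checks, so there are 3 pure NE.

3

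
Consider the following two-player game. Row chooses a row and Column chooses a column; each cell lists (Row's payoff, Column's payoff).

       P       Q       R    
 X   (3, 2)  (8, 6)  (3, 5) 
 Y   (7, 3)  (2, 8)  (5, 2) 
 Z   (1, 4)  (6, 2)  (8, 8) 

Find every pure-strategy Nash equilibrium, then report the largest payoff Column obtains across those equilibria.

(X, Q) is a pure NE (Row: 8 ≥ 6; Column: 6 ≥ 5). Column gets 6.
(Z, R) is a pure NE (Row: 8 ≥ 5; Column: 8 ≥ 4). Column gets 8.
Every other cell has a profitable deviation for at least one player. Highest of {6, 8} is 8.

8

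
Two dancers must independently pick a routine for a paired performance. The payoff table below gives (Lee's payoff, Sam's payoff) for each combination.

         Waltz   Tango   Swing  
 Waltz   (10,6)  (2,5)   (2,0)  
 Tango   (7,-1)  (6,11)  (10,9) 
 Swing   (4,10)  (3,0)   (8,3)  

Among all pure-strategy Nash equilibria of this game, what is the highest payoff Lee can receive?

Both Waltz is a pure NE (Lee: 10 ≥ 7; Sam: 6 ≥ 5). Lee gets 10.
Both Tango is a pure NE (Lee: 6 ≥ 3; Sam: 11 ≥ 9). Lee gets 6.
Every other cell has a profitable deviation for at least one player. Highest of {10, 6} is 10.

10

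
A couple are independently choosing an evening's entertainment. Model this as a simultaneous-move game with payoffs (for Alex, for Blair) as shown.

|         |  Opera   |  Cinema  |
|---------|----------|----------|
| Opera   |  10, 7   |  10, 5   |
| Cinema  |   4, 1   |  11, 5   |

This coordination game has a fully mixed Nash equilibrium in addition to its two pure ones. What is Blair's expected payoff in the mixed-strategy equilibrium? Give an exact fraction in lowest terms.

5

Alex mixes with probability p on Opera, chosen so Blair is indifferent: 7p + 1(1−p) = 5p + 5(1−p) gives p = 2/3.
Blair's expected payoff is 7·2/3 + 1·1/3 = 5.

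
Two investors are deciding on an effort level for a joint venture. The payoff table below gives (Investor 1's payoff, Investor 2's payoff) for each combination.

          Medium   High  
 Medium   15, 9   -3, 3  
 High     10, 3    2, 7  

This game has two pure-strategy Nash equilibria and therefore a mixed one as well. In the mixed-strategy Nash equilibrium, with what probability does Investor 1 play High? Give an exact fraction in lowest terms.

Investor 1's mix p on Medium must make Investor 2 indifferent between Medium and High.
Investor 2's payoff from Medium: 9p + 3(1−p). From High: 3p + 7(1−p).
Set equal: 6p = 4(1−p) → p = 4/10 = 2/5.
Probability on High is 1 − 2/5 = 3/5.

3/5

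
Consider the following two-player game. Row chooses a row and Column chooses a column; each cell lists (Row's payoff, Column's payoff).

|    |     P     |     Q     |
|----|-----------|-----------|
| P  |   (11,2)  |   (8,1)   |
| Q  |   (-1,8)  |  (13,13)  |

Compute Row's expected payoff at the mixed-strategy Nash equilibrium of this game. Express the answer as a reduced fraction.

151/17

Column mixes with probability q on P, chosen so Row is indifferent: 11q + 8(1−q) = (-1)q + 13(1−q) gives q = 5/17.
Row's expected payoff (from either row, since indifferent) is 11·5/17 + 8·12/17 = 151/17.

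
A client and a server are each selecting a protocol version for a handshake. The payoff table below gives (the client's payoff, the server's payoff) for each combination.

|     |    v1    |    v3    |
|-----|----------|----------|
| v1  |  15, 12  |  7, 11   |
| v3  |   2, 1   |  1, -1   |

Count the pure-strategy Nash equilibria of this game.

1

Both v1: the client gets 15 (best alternative 2); the server gets 12 (best alternative 11). Neither deviates — NE.
Both v3 is not a NE: the client would switch to v1 (7 > 1).
No other cell survives both best-response checks, so there is 1 pure NE.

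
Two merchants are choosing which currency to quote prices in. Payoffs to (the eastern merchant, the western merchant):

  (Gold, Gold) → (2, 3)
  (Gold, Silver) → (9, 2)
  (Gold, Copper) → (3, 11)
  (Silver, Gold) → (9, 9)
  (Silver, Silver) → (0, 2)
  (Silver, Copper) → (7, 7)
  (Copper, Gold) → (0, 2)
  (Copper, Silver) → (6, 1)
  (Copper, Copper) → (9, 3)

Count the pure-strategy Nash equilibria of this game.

2

(Silver, Gold): the eastern merchant gets 9 (best alternative 2); the western merchant gets 9 (best alternative 7). Neither deviates — NE.
Both Copper: the eastern merchant gets 9 (best alternative 7); the western merchant gets 3 (best alternative 2). Neither deviates — NE.
Both Gold is not a NE: the eastern merchant would switch to Silver (9 > 2).
No other cell survives both best-response checks, so there are 2 pure NE.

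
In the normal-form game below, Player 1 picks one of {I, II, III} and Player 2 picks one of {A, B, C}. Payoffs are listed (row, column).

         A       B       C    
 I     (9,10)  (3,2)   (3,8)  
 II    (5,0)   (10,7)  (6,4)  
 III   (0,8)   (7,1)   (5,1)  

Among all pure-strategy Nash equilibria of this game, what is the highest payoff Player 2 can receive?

(I, A) is a pure NE (Player 1: 9 ≥ 5; Player 2: 10 ≥ 8). Player 2 gets 10.
(II, B) is a pure NE (Player 1: 10 ≥ 7; Player 2: 7 ≥ 4). Player 2 gets 7.
Every other cell has a profitable deviation for at least one player. Highest of {10, 7} is 10.

10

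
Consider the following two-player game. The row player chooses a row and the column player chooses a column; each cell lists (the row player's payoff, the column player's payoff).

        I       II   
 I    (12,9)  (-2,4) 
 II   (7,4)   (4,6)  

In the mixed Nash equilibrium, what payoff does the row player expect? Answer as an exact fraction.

62/11

The column player mixes with probability q on I, chosen so the row player is indifferent: 12q + (-2)(1−q) = 7q + 4(1−q) gives q = 6/11.
The row player's expected payoff (from either row, since indifferent) is 12·6/11 + (-2)·5/11 = 62/11.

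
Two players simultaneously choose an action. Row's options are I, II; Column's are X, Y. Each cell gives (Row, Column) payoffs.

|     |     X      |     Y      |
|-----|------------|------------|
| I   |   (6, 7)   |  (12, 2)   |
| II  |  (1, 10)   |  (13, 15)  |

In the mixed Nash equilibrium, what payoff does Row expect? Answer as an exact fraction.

11

Column mixes with probability q on X, chosen so Row is indifferent: 6q + 12(1−q) = 1q + 13(1−q) gives q = 1/6.
Row's expected payoff (from either row, since indifferent) is 6·1/6 + 12·5/6 = 11.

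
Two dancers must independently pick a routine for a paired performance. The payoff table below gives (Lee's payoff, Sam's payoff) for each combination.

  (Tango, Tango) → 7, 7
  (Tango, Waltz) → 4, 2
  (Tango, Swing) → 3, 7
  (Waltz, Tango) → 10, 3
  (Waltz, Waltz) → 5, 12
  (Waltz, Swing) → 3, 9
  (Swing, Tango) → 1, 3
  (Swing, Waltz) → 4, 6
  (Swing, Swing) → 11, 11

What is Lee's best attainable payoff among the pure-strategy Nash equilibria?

11

Both Waltz is a pure NE (Lee: 5 ≥ 4; Sam: 12 ≥ 9). Lee gets 5.
Both Swing is a pure NE (Lee: 11 ≥ 3; Sam: 11 ≥ 6). Lee gets 11.
Every other cell has a profitable deviation for at least one player. Highest of {5, 11} is 11.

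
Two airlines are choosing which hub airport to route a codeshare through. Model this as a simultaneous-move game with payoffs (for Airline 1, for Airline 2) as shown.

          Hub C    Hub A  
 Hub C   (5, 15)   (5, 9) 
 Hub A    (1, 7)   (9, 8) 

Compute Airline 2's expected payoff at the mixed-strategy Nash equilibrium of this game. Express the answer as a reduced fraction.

57/7

Airline 1 mixes with probability p on Hub C, chosen so Airline 2 is indifferent: 15p + 7(1−p) = 9p + 8(1−p) gives p = 1/7.
Airline 2's expected payoff is 15·1/7 + 7·6/7 = 57/7.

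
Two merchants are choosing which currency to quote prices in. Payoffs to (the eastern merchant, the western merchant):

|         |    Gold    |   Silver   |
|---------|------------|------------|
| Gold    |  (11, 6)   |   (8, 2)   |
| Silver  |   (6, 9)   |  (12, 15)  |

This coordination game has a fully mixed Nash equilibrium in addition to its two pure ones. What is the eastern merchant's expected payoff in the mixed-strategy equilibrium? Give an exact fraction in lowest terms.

The western merchant mixes with probability q on Gold, chosen so the eastern merchant is indifferent: 11q + 8(1−q) = 6q + 12(1−q) gives q = 4/9.
The eastern merchant's expected payoff (from either row, since indifferent) is 11·4/9 + 8·5/9 = 28/3.

28/3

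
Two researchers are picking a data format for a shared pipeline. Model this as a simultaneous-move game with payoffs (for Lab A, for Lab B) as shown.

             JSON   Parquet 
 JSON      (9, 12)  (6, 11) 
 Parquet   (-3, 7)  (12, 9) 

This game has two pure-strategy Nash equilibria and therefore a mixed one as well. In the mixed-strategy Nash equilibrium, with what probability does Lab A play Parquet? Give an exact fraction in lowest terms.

Lab A's mix p on JSON must make Lab B indifferent between JSON and Parquet.
Lab B's payoff from JSON: 12p + 7(1−p). From Parquet: 11p + 9(1−p).
Set equal: 1p = 2(1−p) → p = 2/3.
Probability on Parquet is 1 − 2/3 = 1/3.

1/3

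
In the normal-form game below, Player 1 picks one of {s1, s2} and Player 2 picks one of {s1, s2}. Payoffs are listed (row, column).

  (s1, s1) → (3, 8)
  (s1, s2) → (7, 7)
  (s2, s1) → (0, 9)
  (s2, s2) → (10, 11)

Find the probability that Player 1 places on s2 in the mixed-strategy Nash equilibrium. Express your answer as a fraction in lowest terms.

1/3

Player 1's mix p on s1 must make Player 2 indifferent between s1 and s2.
Player 2's payoff from s1: 8p + 9(1−p). From s2: 7p + 11(1−p).
Set equal: 1p = 2(1−p) → p = 2/3.
Probability on s2 is 1 − 2/3 = 1/3.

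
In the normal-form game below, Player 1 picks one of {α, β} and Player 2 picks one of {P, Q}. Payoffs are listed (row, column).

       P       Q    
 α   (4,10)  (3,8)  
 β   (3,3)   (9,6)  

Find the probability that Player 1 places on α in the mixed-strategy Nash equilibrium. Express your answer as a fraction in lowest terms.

Player 1's mix p on α must make Player 2 indifferent between P and Q.
Player 2's payoff from P: 10p + 3(1−p). From Q: 8p + 6(1−p).
Set equal: 2p = 3(1−p) → p = 3/5.

3/5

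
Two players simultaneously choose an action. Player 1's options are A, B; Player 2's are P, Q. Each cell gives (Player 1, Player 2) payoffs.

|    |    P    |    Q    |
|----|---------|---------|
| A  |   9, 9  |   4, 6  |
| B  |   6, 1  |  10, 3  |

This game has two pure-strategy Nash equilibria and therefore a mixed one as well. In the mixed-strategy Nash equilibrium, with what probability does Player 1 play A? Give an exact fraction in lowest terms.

2/5

Player 1's mix p on A must make Player 2 indifferent between P and Q.
Player 2's payoff from P: 9p + 1(1−p). From Q: 6p + 3(1−p).
Set equal: 3p = 2(1−p) → p = 2/5.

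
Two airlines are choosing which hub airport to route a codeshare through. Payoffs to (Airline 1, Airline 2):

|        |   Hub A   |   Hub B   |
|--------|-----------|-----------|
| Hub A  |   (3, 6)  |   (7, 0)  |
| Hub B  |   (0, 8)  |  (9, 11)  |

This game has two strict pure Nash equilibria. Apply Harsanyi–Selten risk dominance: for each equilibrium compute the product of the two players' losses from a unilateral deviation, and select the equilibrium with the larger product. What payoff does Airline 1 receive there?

3

At both Hub A: Airline 1 loses 3 − 0 = 3 by deviating; Airline 2 loses 6 − 0 = 6. Product = 3·6 = 18.
At both Hub B: Airline 1 loses 9 − 7 = 2 by deviating; Airline 2 loses 11 − 8 = 3. Product = 2·3 = 6.
18 > 6, so both Hub A is risk-dominant. Airline 1's payoff there is 3.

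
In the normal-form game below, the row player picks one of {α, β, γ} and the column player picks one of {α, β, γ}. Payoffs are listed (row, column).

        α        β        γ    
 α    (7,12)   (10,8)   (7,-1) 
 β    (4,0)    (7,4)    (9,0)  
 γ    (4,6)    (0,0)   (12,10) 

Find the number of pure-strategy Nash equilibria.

2

Both α: the row player gets 7 (best alternative 4); the column player gets 12 (best alternative 8). Neither deviates — NE.
Both γ: the row player gets 12 (best alternative 9); the column player gets 10 (best alternative 6). Neither deviates — NE.
Both β is not a NE: the row player would switch to α (10 > 7).
No other cell survives both best-response checks, so there are 2 pure NE.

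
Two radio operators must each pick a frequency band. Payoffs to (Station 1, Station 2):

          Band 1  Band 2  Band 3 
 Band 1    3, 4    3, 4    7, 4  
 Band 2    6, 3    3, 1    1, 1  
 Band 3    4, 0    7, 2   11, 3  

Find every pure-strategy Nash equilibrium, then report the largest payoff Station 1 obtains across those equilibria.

11

(Band 2, Band 1) is a pure NE (Station 1: 6 ≥ 4; Station 2: 3 ≥ 1). Station 1 gets 6.
Both Band 3 is a pure NE (Station 1: 11 ≥ 7; Station 2: 3 ≥ 2). Station 1 gets 11.
Every other cell has a profitable deviation for at least one player. Highest of {6, 11} is 11.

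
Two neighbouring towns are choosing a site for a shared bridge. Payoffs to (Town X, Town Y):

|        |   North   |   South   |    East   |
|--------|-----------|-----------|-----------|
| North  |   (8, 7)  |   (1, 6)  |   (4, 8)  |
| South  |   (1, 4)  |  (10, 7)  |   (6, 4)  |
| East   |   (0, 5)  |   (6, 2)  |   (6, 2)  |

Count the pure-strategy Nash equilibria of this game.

Both South: Town X gets 10 (best alternative 6); Town Y gets 7 (best alternative 4). Neither deviates — NE.
Both East is not a NE: Town Y would switch to North (5 > 2).
No other cell survives both best-response checks, so there is 1 pure NE.

1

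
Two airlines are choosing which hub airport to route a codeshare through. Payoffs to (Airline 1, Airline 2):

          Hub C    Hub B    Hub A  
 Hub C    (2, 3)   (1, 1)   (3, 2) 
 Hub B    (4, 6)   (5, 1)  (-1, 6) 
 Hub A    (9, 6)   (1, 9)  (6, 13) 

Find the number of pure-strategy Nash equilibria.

1

Both Hub A: Airline 1 gets 6 (best alternative 3); Airline 2 gets 13 (best alternative 9). Neither deviates — NE.
Both Hub C is not a NE: Airline 1 would switch to Hub A (9 > 2).
No other cell survives both best-response checks, so there is 1 pure NE.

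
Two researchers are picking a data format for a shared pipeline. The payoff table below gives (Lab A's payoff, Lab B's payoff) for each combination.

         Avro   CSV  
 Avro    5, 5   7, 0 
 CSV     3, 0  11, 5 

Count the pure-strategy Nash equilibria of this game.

Both Avro: Lab A gets 5 (best alternative 3); Lab B gets 5 (best alternative 0). Neither deviates — NE.
Both CSV: Lab A gets 11 (best alternative 7); Lab B gets 5 (best alternative 0). Neither deviates — NE.
(CSV, Avro) is not a NE: Lab A would switch to Avro (5 > 3).
No other cell survives both best-response checks, so there are 2 pure NE.

2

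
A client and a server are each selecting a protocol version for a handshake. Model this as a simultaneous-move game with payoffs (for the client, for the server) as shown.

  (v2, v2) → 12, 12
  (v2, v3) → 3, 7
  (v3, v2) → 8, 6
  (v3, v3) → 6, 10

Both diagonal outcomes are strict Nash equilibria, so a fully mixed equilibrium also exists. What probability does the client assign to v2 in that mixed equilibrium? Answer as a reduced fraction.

The client's mix p on v2 must make the server indifferent between v2 and v3.
The server's payoff from v2: 12p + 6(1−p). From v3: 7p + 10(1−p).
Set equal: 5p = 4(1−p) → p = 4/9.

4/9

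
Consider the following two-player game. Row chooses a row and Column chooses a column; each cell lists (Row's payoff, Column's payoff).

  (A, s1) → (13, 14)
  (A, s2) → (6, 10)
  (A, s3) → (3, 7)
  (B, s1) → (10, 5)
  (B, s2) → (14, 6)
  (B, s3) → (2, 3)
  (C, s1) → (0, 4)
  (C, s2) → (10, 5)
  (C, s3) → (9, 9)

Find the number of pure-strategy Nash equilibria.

(A, s1): Row gets 13 (best alternative 10); Column gets 14 (best alternative 10). Neither deviates — NE.
(B, s2): Row gets 14 (best alternative 10); Column gets 6 (best alternative 5). Neither deviates — NE.
(C, s3): Row gets 9 (best alternative 3); Column gets 9 (best alternative 5). Neither deviates — NE.
(A, s2) is not a NE: Row would switch to B (14 > 6).
No other cell survives both best-response checks, so there are 3 pure NE.

3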